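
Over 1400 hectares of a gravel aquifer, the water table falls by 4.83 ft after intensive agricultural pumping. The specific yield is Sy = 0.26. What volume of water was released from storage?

A = 1400 hectares = 1.4 × 10^7 m²
Δh = 4.83 ft = 1.472 m
ΔV = Sy × A × Δh = 0.26 × 1.4 × 10^7 m² × 1.472 m = 5.359 × 10^6 m³

ΔV ≈ 5.36 × 10^6 m³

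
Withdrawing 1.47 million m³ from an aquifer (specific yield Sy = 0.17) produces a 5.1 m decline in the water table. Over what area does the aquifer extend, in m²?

ΔV = 1.47 million m³ = 1.47 × 10^6 m³
A = ΔV / (Sy × Δh) = 1.47 × 10^6 / (0.17 × 5.1) = 1.696 × 10^6 m²

A ≈ 1.7 × 10^6 m²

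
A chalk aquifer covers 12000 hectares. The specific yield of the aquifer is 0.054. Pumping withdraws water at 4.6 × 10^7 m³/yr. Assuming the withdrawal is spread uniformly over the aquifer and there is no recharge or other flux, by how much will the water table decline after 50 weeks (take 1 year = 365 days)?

Δh ≈ 6.81 m

A = 12000 hectares = 1.2 × 10^8 m²
Q = 4.6 × 10^7 m³/yr = 1.26 × 10^5 m³/d
t = 50 weeks = 350 d
ΔV = Q × t = 1.26 × 10^5 m³/d × 350 d = 4.411 × 10^7 m³
Δh = ΔV / (Sy × A) = 4.411 × 10^7 / (0.054 × 1.2 × 10^8) = 6.807 m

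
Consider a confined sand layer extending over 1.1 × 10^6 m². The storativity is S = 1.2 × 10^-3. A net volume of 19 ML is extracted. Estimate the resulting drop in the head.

Δh ≈ 14.4 m

ΔV = 19 ML = 19000 m³
Δh = ΔV / (S × A) = 19000 m³ / (0.0012 × 1.1 × 10^6 m²) = 14.39 m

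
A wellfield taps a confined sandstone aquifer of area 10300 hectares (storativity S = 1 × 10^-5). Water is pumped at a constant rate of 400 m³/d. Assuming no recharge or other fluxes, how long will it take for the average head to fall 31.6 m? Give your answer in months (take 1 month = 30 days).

A = 10300 hectares = 1.03 × 10^8 m²
ΔV = S × A × Δh = 1 × 10^-5 × 1.03 × 10^8 × 31.6 = 32550 m³
t = ΔV / Q = 32550 m³ / 400 m³/d = 81.37 d
t = 81.37 d ≈ 2.712 months

t ≈ 2.71 months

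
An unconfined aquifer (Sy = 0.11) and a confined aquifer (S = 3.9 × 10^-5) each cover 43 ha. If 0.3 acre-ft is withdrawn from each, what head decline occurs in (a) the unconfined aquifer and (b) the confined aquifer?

Δh_u ≈ 0.00782 m; Δh_c ≈ 22.1 m

A = 43 ha = 4.3 × 10^5 m²
ΔV = 0.3 acre-ft = 370 m³
Unconfined: Δh_u = ΔV/(Sy·A) = 370/(0.11 × 4.3 × 10^5) = 0.007823 m
Confined: Δh_c = ΔV/(S·A) = 370/(3.9 × 10^-5 × 4.3 × 10^5) = 22.07 m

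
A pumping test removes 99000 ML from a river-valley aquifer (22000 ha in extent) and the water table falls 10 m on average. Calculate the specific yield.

A = 22000 ha = 2.2 × 10^8 m²
ΔV = 99000 ML = 9.9 × 10^7 m³
Sy = ΔV / (A × Δh) = 9.9 × 10^7 m³ / (2.2 × 10^8 m² × 10 m) = 0.045

Sy ≈ 0.045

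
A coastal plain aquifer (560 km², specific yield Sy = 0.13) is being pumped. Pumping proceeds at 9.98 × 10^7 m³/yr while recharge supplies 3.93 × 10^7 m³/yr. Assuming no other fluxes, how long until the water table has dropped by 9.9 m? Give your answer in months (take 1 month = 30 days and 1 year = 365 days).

t ≈ 145 months

A = 560 km² = 5.6 × 10^8 m²
ΔV = Sy × A × Δh = 0.13 × 5.6 × 10^8 × 9.9 = 7.207 × 10^8 m³
Net withdrawal = 9.98 × 10^7 − 3.93 × 10^7 = 6.05 × 10^7 m³/yr = 1.658 × 10^5 m³/d
t = ΔV / Q = 7.207 × 10^8 m³ / 1.658 × 10^5 m³/d = 4348 d
t = 4348 d ≈ 144.9 months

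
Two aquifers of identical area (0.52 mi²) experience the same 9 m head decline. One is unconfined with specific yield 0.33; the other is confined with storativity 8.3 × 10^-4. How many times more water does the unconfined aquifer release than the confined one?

A = 0.52 mi² = 1.347 × 10^6 m²
Unconfined: ΔV_u = Sy × A × Δh = 0.33 × 1.347 × 10^6 × 9 = 4 × 10^6 m³
Confined: ΔV_c = S × A × Δh = 8.3 × 10^-4 × 1.347 × 10^6 × 9 = 10060 m³
Ratio = ΔV_u / ΔV_c = Sy / S = 0.33 / 8.3 × 10^-4 = 397.6

ΔV_u / ΔV_c ≈ 398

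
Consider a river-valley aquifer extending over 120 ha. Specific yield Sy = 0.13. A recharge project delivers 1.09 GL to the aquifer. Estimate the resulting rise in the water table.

A = 120 ha = 1.2 × 10^6 m²
ΔV = 1.09 GL = 1.09 × 10^6 m³
Δh = ΔV / (Sy × A) = 1.09 × 10^6 m³ / (0.13 × 1.2 × 10^6 m²) = 6.987 m

Δh ≈ 6.99 m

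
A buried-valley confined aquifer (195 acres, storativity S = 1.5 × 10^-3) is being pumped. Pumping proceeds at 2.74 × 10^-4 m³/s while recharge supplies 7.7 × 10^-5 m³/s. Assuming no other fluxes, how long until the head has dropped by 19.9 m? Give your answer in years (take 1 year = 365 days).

t ≈ 3.79 years

A = 195 acres = 7.891 × 10^5 m²
ΔV = S × A × Δh = 0.0015 × 7.891 × 10^5 × 19.9 = 23560 m³
Net withdrawal = 2.74 × 10^-4 − 7.7 × 10^-5 = 1.97 × 10^-4 m³/s = 17.02 m³/d
t = ΔV / Q = 23560 m³ / 17.02 m³/d = 1384 d
t = 1384 d ≈ 3.792 years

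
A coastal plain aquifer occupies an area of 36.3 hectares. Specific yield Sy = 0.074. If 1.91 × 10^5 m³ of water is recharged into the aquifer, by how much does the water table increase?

A = 36.3 hectares = 3.63 × 10^5 m²
Δh = ΔV / (Sy × A) = 1.91 × 10^5 m³ / (0.074 × 3.63 × 10^5 m²) = 7.11 m

Δh ≈ 7.11 m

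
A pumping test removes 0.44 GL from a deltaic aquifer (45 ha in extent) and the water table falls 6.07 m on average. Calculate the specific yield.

Sy ≈ 0.16

A = 45 ha = 4.5 × 10^5 m²
ΔV = 0.44 GL = 4.4 × 10^5 m³
Sy = ΔV / (A × Δh) = 4.4 × 10^5 m³ / (4.5 × 10^5 m² × 6.07 m) = 0.1611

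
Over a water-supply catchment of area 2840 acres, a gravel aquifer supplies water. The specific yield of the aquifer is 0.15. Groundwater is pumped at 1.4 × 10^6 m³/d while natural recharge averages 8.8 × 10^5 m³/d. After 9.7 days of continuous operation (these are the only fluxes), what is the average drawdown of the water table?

Δh ≈ 2.93 m

A = 2840 acres = 1.149 × 10^7 m²
Net abstraction = 1.4 × 10^6 − 8.8 × 10^5 = 5.2 × 10^5 m³/d
ΔV = Q × t = 5.2 × 10^5 m³/d × 9.7 d = 5.044 × 10^6 m³
Δh = ΔV / (Sy × A) = 5.044 × 10^6 / (0.15 × 1.149 × 10^7) = 2.926 m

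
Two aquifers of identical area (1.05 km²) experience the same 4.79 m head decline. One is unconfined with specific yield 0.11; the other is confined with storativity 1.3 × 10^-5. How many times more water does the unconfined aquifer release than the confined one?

ΔV_u / ΔV_c ≈ 8460

A = 1.05 km² = 1.05 × 10^6 m²
Unconfined: ΔV_u = Sy × A × Δh = 0.11 × 1.05 × 10^6 × 4.79 = 5.532 × 10^5 m³
Confined: ΔV_c = S × A × Δh = 1.3 × 10^-5 × 1.05 × 10^6 × 4.79 = 65.38 m³
Ratio = ΔV_u / ΔV_c = Sy / S = 0.11 / 1.3 × 10^-5 = 8462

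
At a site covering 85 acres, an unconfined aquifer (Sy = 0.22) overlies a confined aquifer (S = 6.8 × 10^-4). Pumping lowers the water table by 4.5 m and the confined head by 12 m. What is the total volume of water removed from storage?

A = 85 acres = 3.44 × 10^5 m²
Unconfined: ΔV_u = Sy × A × Δh_u = 0.22 × 3.44 × 10^5 × 4.5 = 3.405 × 10^5 m³
Confined: ΔV_c = S × A × Δh_c = 6.8 × 10^-4 × 3.44 × 10^5 × 12 = 2807 m³
Total ΔV = 3.405 × 10^5 + 2807 = 3.433 × 10^5 m³

ΔV ≈ 3.43 × 10^5 m³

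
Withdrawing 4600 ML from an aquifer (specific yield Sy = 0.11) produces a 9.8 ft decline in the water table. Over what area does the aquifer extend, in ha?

Δh = 9.8 ft = 2.987 m
ΔV = 4600 ML = 4.6 × 10^6 m³
A = ΔV / (Sy × Δh) = 4.6 × 10^6 / (0.11 × 2.987) = 1.4 × 10^7 m²
A = 1.4 × 10^7 m² = 1400 ha

A ≈ 1400 ha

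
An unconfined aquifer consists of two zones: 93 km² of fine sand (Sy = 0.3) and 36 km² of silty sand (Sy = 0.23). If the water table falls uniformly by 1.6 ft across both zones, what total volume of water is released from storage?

ΔV ≈ 1.76 × 10^7 m³

A₁ = 93 km² = 9.3 × 10^7 m²; A₂ = 36 km² = 3.6 × 10^7 m²
Δh = 1.6 ft = 0.4877 m
ΔV₁ = 0.3 × 9.3 × 10^7 × 0.4877 = 1.361 × 10^7 m³
ΔV₂ = 0.23 × 3.6 × 10^7 × 0.4877 = 4.038 × 10^6 m³
ΔV = ΔV₁ + ΔV₂ = 1.764 × 10^7 m³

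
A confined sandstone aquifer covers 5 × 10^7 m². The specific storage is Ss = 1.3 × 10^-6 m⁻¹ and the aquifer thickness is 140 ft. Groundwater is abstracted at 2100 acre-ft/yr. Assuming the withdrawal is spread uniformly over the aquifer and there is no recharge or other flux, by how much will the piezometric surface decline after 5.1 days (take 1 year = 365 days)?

Δh ≈ 13 m

b = 140 ft = 42.67 m
S = Ss × b = 1.3 × 10^-6 m⁻¹ × 42.67 m = 5.547 × 10^-5
Q = 2100 acre-ft/yr = 7097 m³/d
ΔV = Q × t = 7097 m³/d × 5.1 d = 36190 m³
Δh = ΔV / (S × A) = 36190 / (5.547 × 10^-5 × 5 × 10^7) = 13.05 m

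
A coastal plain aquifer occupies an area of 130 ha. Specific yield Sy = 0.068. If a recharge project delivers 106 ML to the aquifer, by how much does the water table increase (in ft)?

Δh ≈ 3.93 ft

A = 130 ha = 1.3 × 10^6 m²
ΔV = 106 ML = 1.06 × 10^5 m³
Δh = ΔV / (Sy × A) = 1.06 × 10^5 m³ / (0.068 × 1.3 × 10^6 m²) = 1.199 m
Δh = 1.199 m = 3.934 ft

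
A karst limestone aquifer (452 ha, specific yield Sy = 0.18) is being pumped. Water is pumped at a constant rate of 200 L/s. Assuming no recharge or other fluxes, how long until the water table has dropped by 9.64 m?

t ≈ 454 days

A = 452 ha = 4.52 × 10^6 m²
ΔV = Sy × A × Δh = 0.18 × 4.52 × 10^6 × 9.64 = 7.843 × 10^6 m³
Q = 200 L/s = 17280 m³/d
t = ΔV / Q = 7.843 × 10^6 m³ / 17280 m³/d = 453.9 d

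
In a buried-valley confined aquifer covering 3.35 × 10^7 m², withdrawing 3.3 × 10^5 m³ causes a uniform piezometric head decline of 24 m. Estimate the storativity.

S = ΔV / (A × Δh) = 3.3 × 10^5 m³ / (3.35 × 10^7 m² × 24 m) = 4.104 × 10^-4

S ≈ 4.1 × 10^-4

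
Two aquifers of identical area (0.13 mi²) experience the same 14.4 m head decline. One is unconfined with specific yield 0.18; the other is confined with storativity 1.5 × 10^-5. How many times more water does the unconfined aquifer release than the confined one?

ΔV_u / ΔV_c ≈ 12000

A = 0.13 mi² = 3.367 × 10^5 m²
Unconfined: ΔV_u = Sy × A × Δh = 0.18 × 3.367 × 10^5 × 14.4 = 8.727 × 10^5 m³
Confined: ΔV_c = S × A × Δh = 1.5 × 10^-5 × 3.367 × 10^5 × 14.4 = 72.73 m³
Ratio = ΔV_u / ΔV_c = Sy / S = 0.18 / 1.5 × 10^-5 = 12000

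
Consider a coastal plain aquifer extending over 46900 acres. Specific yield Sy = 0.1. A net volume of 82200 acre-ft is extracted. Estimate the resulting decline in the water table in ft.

Δh ≈ 17.5 ft

A = 46900 acres = 1.898 × 10^8 m²
ΔV = 82200 acre-ft = 1.014 × 10^8 m³
Δh = ΔV / (Sy × A) = 1.014 × 10^8 m³ / (0.1 × 1.898 × 10^8 m²) = 5.342 m
Δh = 5.342 m = 17.53 ft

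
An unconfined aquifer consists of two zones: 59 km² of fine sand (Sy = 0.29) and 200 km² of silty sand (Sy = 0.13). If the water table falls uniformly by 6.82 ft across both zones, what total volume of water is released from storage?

ΔV ≈ 8.96 × 10^7 m³

A₁ = 59 km² = 5.9 × 10^7 m²; A₂ = 200 km² = 2 × 10^8 m²
Δh = 6.82 ft = 2.079 m
ΔV₁ = 0.29 × 5.9 × 10^7 × 2.079 = 3.557 × 10^7 m³
ΔV₂ = 0.13 × 2 × 10^8 × 2.079 = 5.405 × 10^7 m³
ΔV = ΔV₁ + ΔV₂ = 8.961 × 10^7 m³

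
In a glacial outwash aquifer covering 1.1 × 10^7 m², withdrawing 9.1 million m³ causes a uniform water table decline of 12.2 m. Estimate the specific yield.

Sy ≈ 0.068

ΔV = 9.1 million m³ = 9.1 × 10^6 m³
Sy = ΔV / (A × Δh) = 9.1 × 10^6 m³ / (1.1 × 10^7 m² × 12.2 m) = 0.06781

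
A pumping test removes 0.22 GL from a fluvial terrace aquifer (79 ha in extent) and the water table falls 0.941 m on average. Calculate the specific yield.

A = 79 ha = 7.9 × 10^5 m²
ΔV = 0.22 GL = 2.2 × 10^5 m³
Sy = ΔV / (A × Δh) = 2.2 × 10^5 m³ / (7.9 × 10^5 m² × 0.941 m) = 0.2959

Sy ≈ 0.3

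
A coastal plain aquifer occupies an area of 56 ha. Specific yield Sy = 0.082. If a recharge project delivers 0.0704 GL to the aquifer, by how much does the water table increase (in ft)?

A = 56 ha = 5.6 × 10^5 m²
ΔV = 0.0704 GL = 70400 m³
Δh = ΔV / (Sy × A) = 70400 m³ / (0.082 × 5.6 × 10^5 m²) = 1.533 m
Δh = 1.533 m = 5.03 ft

Δh ≈ 5.03 ft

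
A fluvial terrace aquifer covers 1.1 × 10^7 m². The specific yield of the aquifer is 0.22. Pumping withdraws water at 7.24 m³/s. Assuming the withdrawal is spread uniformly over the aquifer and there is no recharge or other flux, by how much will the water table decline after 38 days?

Q = 7.24 m³/s = 6.255 × 10^5 m³/d
ΔV = Q × t = 6.255 × 10^5 m³/d × 38 d = 2.377 × 10^7 m³
Δh = ΔV / (Sy × A) = 2.377 × 10^7 / (0.22 × 1.1 × 10^7) = 9.822 m

Δh ≈ 9.82 m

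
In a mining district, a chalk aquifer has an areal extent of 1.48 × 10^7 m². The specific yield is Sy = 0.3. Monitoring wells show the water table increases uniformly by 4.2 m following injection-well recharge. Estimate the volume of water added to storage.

ΔV ≈ 1.86 × 10^7 m³

ΔV = Sy × A × Δh = 0.3 × 1.48 × 10^7 m² × 4.2 m = 1.865 × 10^7 m³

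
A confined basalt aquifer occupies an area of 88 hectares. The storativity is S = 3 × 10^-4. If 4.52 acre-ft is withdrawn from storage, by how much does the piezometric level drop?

Δh ≈ 21.1 m

A = 88 hectares = 8.8 × 10^5 m²
ΔV = 4.52 acre-ft = 5575 m³
Δh = ΔV / (S × A) = 5575 m³ / (3 × 10^-4 × 8.8 × 10^5 m²) = 21.12 m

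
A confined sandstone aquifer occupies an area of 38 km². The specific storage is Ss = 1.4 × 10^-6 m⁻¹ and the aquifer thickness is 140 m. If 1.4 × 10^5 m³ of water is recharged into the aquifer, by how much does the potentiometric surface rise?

Δh ≈ 18.8 m

S = Ss × b = 1.4 × 10^-6 m⁻¹ × 140 m = 1.96 × 10^-4
A = 38 km² = 3.8 × 10^7 m²
Δh = ΔV / (S × A) = 1.4 × 10^5 m³ / (1.96 × 10^-4 × 3.8 × 10^7 m²) = 18.8 m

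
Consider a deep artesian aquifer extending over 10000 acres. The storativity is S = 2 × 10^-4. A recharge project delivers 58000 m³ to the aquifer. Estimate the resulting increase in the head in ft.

Δh ≈ 23.5 ft

A = 10000 acres = 4.047 × 10^7 m²
Δh = ΔV / (S × A) = 58000 m³ / (2 × 10^-4 × 4.047 × 10^7 m²) = 7.166 m
Δh = 7.166 m = 23.51 ft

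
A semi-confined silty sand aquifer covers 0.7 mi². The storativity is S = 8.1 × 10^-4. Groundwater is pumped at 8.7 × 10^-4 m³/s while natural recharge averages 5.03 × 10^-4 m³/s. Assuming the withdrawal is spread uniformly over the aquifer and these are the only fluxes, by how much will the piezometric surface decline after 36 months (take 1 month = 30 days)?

Δh ≈ 23.3 m

A = 0.7 mi² = 1.813 × 10^6 m²
Net abstraction = 8.7 × 10^-4 − 5.03 × 10^-4 = 3.67 × 10^-4 m³/s
Q_net = 3.67 × 10^-4 m³/s = 31.71 m³/d
t = 36 months = 1080 d
ΔV = Q × t = 31.71 m³/d × 1080 d = 34250 m³
Δh = ΔV / (S × A) = 34250 / (8.1 × 10^-4 × 1.813 × 10^6) = 23.32 m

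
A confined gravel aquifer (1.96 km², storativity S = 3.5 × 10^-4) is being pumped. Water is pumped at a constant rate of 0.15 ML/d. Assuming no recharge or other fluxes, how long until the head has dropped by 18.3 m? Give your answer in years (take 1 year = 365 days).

A = 1.96 km² = 1.96 × 10^6 m²
ΔV = S × A × Δh = 3.5 × 10^-4 × 1.96 × 10^6 × 18.3 = 12550 m³
Q = 0.15 ML/d = 150 m³/d
t = ΔV / Q = 12550 m³ / 150 m³/d = 83.69 d
t = 83.69 d ≈ 0.2293 years

t ≈ 0.229 years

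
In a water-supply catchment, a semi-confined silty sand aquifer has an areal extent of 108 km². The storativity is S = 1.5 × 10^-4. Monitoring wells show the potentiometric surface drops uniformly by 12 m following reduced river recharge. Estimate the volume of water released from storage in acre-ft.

A = 108 km² = 1.08 × 10^8 m²
ΔV = S × A × Δh = 1.5 × 10^-4 × 1.08 × 10^8 m² × 12 m = 1.944 × 10^5 m³
ΔV = 1.944 × 10^5 m³ = 157.6 acre-ft

ΔV ≈ 158 acre-ft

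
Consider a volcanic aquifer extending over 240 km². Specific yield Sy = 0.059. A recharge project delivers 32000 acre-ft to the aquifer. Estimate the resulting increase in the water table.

Δh ≈ 2.79 m

A = 240 km² = 2.4 × 10^8 m²
ΔV = 32000 acre-ft = 3.947 × 10^7 m³
Δh = ΔV / (Sy × A) = 3.947 × 10^7 m³ / (0.059 × 2.4 × 10^8 m²) = 2.788 m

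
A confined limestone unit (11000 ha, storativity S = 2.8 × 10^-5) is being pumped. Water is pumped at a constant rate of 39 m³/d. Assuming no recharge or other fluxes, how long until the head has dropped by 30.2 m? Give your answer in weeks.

t ≈ 341 weeks

A = 11000 ha = 1.1 × 10^8 m²
ΔV = S × A × Δh = 2.8 × 10^-5 × 1.1 × 10^8 × 30.2 = 93020 m³
t = ΔV / Q = 93020 m³ / 39 m³/d = 2385 d
t = 2385 d ≈ 340.7 weeks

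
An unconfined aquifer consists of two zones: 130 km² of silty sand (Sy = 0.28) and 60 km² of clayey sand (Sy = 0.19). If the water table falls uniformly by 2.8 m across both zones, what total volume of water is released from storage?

A₁ = 130 km² = 1.3 × 10^8 m²; A₂ = 60 km² = 6 × 10^7 m²
ΔV₁ = 0.28 × 1.3 × 10^8 × 2.8 = 1.019 × 10^8 m³
ΔV₂ = 0.19 × 6 × 10^7 × 2.8 = 3.192 × 10^7 m³
ΔV = ΔV₁ + ΔV₂ = 1.338 × 10^8 m³

ΔV ≈ 1.34 × 10^8 m³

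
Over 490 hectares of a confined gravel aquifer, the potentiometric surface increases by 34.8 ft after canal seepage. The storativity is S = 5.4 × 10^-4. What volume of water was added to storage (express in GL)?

A = 490 hectares = 4.9 × 10^6 m²
Δh = 34.8 ft = 10.61 m
ΔV = S × A × Δh = 5.4 × 10^-4 × 4.9 × 10^6 m² × 10.61 m = 28070 m³
ΔV = 28070 m³ = 0.02807 GL

ΔV ≈ 0.0281 GL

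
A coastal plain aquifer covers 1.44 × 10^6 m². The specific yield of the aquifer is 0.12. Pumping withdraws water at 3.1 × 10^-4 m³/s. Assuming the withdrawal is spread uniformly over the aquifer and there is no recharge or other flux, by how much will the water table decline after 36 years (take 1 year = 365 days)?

Q = 3.1 × 10^-4 m³/s = 26.78 m³/d
t = 36 years = 13140 d
ΔV = Q × t = 26.78 m³/d × 13140 d = 3.519 × 10^5 m³
Δh = ΔV / (Sy × A) = 3.519 × 10^5 / (0.12 × 1.44 × 10^6) = 2.037 m

Δh ≈ 2.04 m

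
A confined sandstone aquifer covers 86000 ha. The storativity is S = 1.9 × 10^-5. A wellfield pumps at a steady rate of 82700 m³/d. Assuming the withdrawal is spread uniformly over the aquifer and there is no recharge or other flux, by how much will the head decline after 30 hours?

A = 86000 ha = 8.6 × 10^8 m²
t = 30 hours = 1.25 d
ΔV = Q × t = 82700 m³/d × 1.25 d = 1.034 × 10^5 m³
Δh = ΔV / (S × A) = 1.034 × 10^5 / (1.9 × 10^-5 × 8.6 × 10^8) = 6.326 m

Δh ≈ 6.33 m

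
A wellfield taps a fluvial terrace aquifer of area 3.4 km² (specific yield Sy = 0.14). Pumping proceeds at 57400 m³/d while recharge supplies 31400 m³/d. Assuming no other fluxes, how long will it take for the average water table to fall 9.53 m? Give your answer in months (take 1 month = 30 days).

A = 3.4 km² = 3.4 × 10^6 m²
ΔV = Sy × A × Δh = 0.14 × 3.4 × 10^6 × 9.53 = 4.536 × 10^6 m³
Net withdrawal = 57400 − 31400 = 26000 m³/d
t = ΔV / Q = 4.536 × 10^6 m³ / 26000 m³/d = 174.5 d
t = 174.5 d ≈ 5.816 months

t ≈ 5.82 months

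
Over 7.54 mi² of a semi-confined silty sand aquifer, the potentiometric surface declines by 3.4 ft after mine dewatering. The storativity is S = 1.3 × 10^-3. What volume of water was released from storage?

ΔV ≈ 26300 m³

A = 7.54 mi² = 1.953 × 10^7 m²
Δh = 3.4 ft = 1.036 m
ΔV = S × A × Δh = 0.0013 × 1.953 × 10^7 m² × 1.036 m = 26310 m³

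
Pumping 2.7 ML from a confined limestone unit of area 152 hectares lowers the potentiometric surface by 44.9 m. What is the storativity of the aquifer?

A = 152 hectares = 1.52 × 10^6 m²
ΔV = 2.7 ML = 2700 m³
S = ΔV / (A × Δh) = 2700 m³ / (1.52 × 10^6 m² × 44.9 m) = 3.956 × 10^-5

S ≈ 4 × 10^-5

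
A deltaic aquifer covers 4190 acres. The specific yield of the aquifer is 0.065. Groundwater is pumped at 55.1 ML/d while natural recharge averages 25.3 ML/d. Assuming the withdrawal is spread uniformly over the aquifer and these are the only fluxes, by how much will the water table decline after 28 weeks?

A = 4190 acres = 1.696 × 10^7 m²
Net abstraction = 55.1 − 25.3 = 29.8 ML/d
Q_net = 29.8 ML/d = 29800 m³/d
t = 28 weeks = 196 d
ΔV = Q × t = 29800 m³/d × 196 d = 5.841 × 10^6 m³
Δh = ΔV / (Sy × A) = 5.841 × 10^6 / (0.065 × 1.696 × 10^7) = 5.299 m

Δh ≈ 5.3 m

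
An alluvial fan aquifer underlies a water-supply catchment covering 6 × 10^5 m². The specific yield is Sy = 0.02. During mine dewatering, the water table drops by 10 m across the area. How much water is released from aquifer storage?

ΔV = Sy × A × Δh = 0.02 × 6 × 10^5 m² × 10 m = 1.2 × 10^5 m³

ΔV ≈ 1.2 × 10^5 m³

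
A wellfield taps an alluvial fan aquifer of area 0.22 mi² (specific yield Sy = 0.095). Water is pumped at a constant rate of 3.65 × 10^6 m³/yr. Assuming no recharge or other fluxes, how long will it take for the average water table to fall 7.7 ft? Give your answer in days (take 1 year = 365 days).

t ≈ 12.7 days

A = 0.22 mi² = 5.698 × 10^5 m²
Δh = 7.7 ft = 2.347 m
ΔV = Sy × A × Δh = 0.095 × 5.698 × 10^5 × 2.347 = 1.27 × 10^5 m³
Q = 3.65 × 10^6 m³/yr = 10000 m³/d
t = ΔV / Q = 1.27 × 10^5 m³ / 10000 m³/d = 12.7 d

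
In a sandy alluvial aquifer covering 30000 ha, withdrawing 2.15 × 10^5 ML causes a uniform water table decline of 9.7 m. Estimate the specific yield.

A = 30000 ha = 3 × 10^8 m²
ΔV = 2.15 × 10^5 ML = 2.15 × 10^8 m³
Sy = ΔV / (A × Δh) = 2.15 × 10^8 m³ / (3 × 10^8 m² × 9.7 m) = 0.07388

Sy ≈ 0.074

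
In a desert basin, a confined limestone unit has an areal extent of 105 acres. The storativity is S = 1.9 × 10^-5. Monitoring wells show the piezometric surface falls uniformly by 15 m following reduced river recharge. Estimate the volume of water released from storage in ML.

A = 105 acres = 4.249 × 10^5 m²
ΔV = S × A × Δh = 1.9 × 10^-5 × 4.249 × 10^5 m² × 15 m = 121.1 m³
ΔV = 121.1 m³ = 0.1211 ML

ΔV ≈ 0.121 ML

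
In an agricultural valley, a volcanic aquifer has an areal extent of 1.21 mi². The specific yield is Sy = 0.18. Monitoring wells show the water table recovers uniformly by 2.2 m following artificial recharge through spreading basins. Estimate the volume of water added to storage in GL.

ΔV ≈ 1.24 GL

A = 1.21 mi² = 3.134 × 10^6 m²
ΔV = Sy × A × Δh = 0.18 × 3.134 × 10^6 m² × 2.2 m = 1.241 × 10^6 m³
ΔV = 1.241 × 10^6 m³ = 1.241 GL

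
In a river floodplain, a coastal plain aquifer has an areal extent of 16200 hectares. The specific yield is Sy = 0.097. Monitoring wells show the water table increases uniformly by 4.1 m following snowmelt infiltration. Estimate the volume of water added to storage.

ΔV ≈ 6.44 × 10^7 m³

A = 16200 hectares = 1.62 × 10^8 m²
ΔV = Sy × A × Δh = 0.097 × 1.62 × 10^8 m² × 4.1 m = 6.443 × 10^7 m³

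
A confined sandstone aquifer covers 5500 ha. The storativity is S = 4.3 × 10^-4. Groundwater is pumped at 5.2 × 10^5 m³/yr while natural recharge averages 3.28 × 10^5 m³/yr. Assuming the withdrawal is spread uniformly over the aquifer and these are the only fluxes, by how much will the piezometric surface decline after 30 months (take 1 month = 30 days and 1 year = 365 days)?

Δh ≈ 20 m

A = 5500 ha = 5.5 × 10^7 m²
Net abstraction = 5.2 × 10^5 − 3.28 × 10^5 = 1.92 × 10^5 m³/yr
Q_net = 1.92 × 10^5 m³/yr = 526 m³/d
t = 30 months = 900 d
ΔV = Q × t = 526 m³/d × 900 d = 4.734 × 10^5 m³
Δh = ΔV / (S × A) = 4.734 × 10^5 / (4.3 × 10^-4 × 5.5 × 10^7) = 20.02 m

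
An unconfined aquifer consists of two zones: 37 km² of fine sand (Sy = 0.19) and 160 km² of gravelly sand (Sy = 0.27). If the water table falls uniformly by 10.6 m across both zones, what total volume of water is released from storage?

A₁ = 37 km² = 3.7 × 10^7 m²; A₂ = 160 km² = 1.6 × 10^8 m²
ΔV₁ = 0.19 × 3.7 × 10^7 × 10.6 = 7.452 × 10^7 m³
ΔV₂ = 0.27 × 1.6 × 10^8 × 10.6 = 4.579 × 10^8 m³
ΔV = ΔV₁ + ΔV₂ = 5.324 × 10^8 m³

ΔV ≈ 5.32 × 10^8 m³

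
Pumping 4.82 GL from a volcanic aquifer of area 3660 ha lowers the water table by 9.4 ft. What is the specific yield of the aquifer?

A = 3660 ha = 3.66 × 10^7 m²
Δh = 9.4 ft = 2.865 m
ΔV = 4.82 GL = 4.82 × 10^6 m³
Sy = ΔV / (A × Δh) = 4.82 × 10^6 m³ / (3.66 × 10^7 m² × 2.865 m) = 0.04596

Sy ≈ 0.046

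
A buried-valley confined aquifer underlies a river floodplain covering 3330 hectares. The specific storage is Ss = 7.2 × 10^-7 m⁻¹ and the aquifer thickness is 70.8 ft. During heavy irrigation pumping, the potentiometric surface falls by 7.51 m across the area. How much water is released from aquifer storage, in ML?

ΔV ≈ 3.89 ML

b = 70.8 ft = 21.58 m
S = Ss × b = 7.2 × 10^-7 m⁻¹ × 21.58 m = 1.554 × 10^-5
A = 3330 hectares = 3.33 × 10^7 m²
ΔV = S × A × Δh = 1.554 × 10^-5 × 3.33 × 10^7 m² × 7.51 m = 3886 m³
ΔV = 3886 m³ = 3.886 ML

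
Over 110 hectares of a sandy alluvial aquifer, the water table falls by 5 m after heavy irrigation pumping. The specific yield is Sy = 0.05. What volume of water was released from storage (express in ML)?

ΔV ≈ 275 ML

A = 110 hectares = 1.1 × 10^6 m²
ΔV = Sy × A × Δh = 0.05 × 1.1 × 10^6 m² × 5 m = 2.75 × 10^5 m³
ΔV = 2.75 × 10^5 m³ = 275 ML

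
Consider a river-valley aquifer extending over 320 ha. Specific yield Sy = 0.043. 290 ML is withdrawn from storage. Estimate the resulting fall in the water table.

A = 320 ha = 3.2 × 10^6 m²
ΔV = 290 ML = 2.9 × 10^5 m³
Δh = ΔV / (Sy × A) = 2.9 × 10^5 m³ / (0.043 × 3.2 × 10^6 m²) = 2.108 m

Δh ≈ 2.11 m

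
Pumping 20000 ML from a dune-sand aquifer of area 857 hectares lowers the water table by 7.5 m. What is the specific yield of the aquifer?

Sy ≈ 0.31

A = 857 hectares = 8.57 × 10^6 m²
ΔV = 20000 ML = 2 × 10^7 m³
Sy = ΔV / (A × Δh) = 2 × 10^7 m³ / (8.57 × 10^6 m² × 7.5 m) = 0.3112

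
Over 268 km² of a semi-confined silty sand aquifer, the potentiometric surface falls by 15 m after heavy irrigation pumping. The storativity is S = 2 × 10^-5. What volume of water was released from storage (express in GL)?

ΔV ≈ 0.0804 GL

A = 268 km² = 2.68 × 10^8 m²
ΔV = S × A × Δh = 2 × 10^-5 × 2.68 × 10^8 m² × 15 m = 80400 m³
ΔV = 80400 m³ = 0.0804 GL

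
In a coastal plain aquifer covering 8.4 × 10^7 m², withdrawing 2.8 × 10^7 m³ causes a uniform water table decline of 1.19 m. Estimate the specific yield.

Sy = ΔV / (A × Δh) = 2.8 × 10^7 m³ / (8.4 × 10^7 m² × 1.19 m) = 0.2801

Sy ≈ 0.28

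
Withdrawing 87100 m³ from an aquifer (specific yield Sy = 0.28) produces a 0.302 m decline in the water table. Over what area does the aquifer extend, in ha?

A ≈ 103 ha

A = ΔV / (Sy × Δh) = 87100 / (0.28 × 0.302) = 1.03 × 10^6 m²
A = 1.03 × 10^6 m² = 103 ha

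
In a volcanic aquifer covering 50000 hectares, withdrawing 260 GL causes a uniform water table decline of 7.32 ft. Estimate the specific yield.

A = 50000 hectares = 5 × 10^8 m²
Δh = 7.32 ft = 2.231 m
ΔV = 260 GL = 2.6 × 10^8 m³
Sy = ΔV / (A × Δh) = 2.6 × 10^8 m³ / (5 × 10^8 m² × 2.231 m) = 0.2331

Sy ≈ 0.23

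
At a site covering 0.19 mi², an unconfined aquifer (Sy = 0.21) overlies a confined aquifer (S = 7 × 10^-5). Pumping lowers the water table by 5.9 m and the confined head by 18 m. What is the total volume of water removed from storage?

ΔV ≈ 6.1 × 10^5 m³

A = 0.19 mi² = 4.921 × 10^5 m²
Unconfined: ΔV_u = Sy × A × Δh_u = 0.21 × 4.921 × 10^5 × 5.9 = 6.097 × 10^5 m³
Confined: ΔV_c = S × A × Δh_c = 7 × 10^-5 × 4.921 × 10^5 × 18 = 620 m³
Total ΔV = 6.097 × 10^5 + 620 = 6.103 × 10^5 m³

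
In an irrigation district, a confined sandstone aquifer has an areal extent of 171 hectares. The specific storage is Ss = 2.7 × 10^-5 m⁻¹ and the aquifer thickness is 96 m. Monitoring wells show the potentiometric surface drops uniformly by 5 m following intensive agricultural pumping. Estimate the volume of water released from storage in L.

S = Ss × b = 2.7 × 10^-5 m⁻¹ × 96 m = 2.592 × 10^-3
A = 171 hectares = 1.71 × 10^6 m²
ΔV = S × A × Δh = 0.002592 × 1.71 × 10^6 m² × 5 m = 22160 m³
ΔV = 22160 m³ = 2.216 × 10^7 L

ΔV ≈ 2.22 × 10^7 L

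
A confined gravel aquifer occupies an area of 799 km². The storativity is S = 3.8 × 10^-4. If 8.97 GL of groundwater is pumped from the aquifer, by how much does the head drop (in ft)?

A = 799 km² = 7.99 × 10^8 m²
ΔV = 8.97 GL = 8.97 × 10^6 m³
Δh = ΔV / (S × A) = 8.97 × 10^6 m³ / (3.8 × 10^-4 × 7.99 × 10^8 m²) = 29.54 m
Δh = 29.54 m = 96.93 ft

Δh ≈ 96.9 ft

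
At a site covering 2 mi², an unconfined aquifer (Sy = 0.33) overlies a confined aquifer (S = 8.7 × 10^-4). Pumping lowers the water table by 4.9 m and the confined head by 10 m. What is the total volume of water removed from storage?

A = 2 mi² = 5.18 × 10^6 m²
Unconfined: ΔV_u = Sy × A × Δh_u = 0.33 × 5.18 × 10^6 × 4.9 = 8.376 × 10^6 m³
Confined: ΔV_c = S × A × Δh_c = 8.7 × 10^-4 × 5.18 × 10^6 × 10 = 45070 m³
Total ΔV = 8.376 × 10^6 + 45070 = 8.421 × 10^6 m³

ΔV ≈ 8.42 × 10^6 m³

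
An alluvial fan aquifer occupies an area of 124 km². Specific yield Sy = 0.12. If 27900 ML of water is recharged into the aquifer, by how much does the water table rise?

Δh ≈ 1.88 m

A = 124 km² = 1.24 × 10^8 m²
ΔV = 27900 ML = 2.79 × 10^7 m³
Δh = ΔV / (Sy × A) = 2.79 × 10^7 m³ / (0.12 × 1.24 × 10^8 m²) = 1.875 m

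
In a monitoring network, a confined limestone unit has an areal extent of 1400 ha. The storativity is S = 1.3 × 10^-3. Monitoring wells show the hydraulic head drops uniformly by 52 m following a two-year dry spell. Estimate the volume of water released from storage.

A = 1400 ha = 1.4 × 10^7 m²
ΔV = S × A × Δh = 0.0013 × 1.4 × 10^7 m² × 52 m = 9.464 × 10^5 m³

ΔV ≈ 9.46 × 10^5 m³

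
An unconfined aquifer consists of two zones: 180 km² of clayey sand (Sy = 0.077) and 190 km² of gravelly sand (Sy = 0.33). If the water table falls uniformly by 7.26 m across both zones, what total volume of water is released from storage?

ΔV ≈ 5.56 × 10^8 m³

A₁ = 180 km² = 1.8 × 10^8 m²; A₂ = 190 km² = 1.9 × 10^8 m²
ΔV₁ = 0.077 × 1.8 × 10^8 × 7.26 = 1.006 × 10^8 m³
ΔV₂ = 0.33 × 1.9 × 10^8 × 7.26 = 4.552 × 10^8 m³
ΔV = ΔV₁ + ΔV₂ = 5.558 × 10^8 m³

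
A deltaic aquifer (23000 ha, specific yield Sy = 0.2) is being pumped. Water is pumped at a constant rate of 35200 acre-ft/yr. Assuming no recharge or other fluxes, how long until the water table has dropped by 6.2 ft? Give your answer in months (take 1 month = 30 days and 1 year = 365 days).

t ≈ 24.4 months

A = 23000 ha = 2.3 × 10^8 m²
Δh = 6.2 ft = 1.89 m
ΔV = Sy × A × Δh = 0.2 × 2.3 × 10^8 × 1.89 = 8.693 × 10^7 m³
Q = 35200 acre-ft/yr = 1.19 × 10^5 m³/d
t = ΔV / Q = 8.693 × 10^7 m³ / 1.19 × 10^5 m³/d = 730.8 d
t = 730.8 d ≈ 24.36 months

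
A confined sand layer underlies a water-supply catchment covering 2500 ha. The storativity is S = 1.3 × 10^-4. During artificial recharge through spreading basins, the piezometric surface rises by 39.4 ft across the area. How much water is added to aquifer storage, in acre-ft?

ΔV ≈ 31.6 acre-ft

A = 2500 ha = 2.5 × 10^7 m²
Δh = 39.4 ft = 12.01 m
ΔV = S × A × Δh = 1.3 × 10^-4 × 2.5 × 10^7 m² × 12.01 m = 39030 m³
ΔV = 39030 m³ = 31.64 acre-ft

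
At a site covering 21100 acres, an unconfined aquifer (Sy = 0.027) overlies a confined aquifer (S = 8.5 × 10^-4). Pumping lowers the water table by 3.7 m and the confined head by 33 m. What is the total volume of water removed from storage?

A = 21100 acres = 8.539 × 10^7 m²
Unconfined: ΔV_u = Sy × A × Δh_u = 0.027 × 8.539 × 10^7 × 3.7 = 8.53 × 10^6 m³
Confined: ΔV_c = S × A × Δh_c = 8.5 × 10^-4 × 8.539 × 10^7 × 33 = 2.395 × 10^6 m³
Total ΔV = 8.53 × 10^6 + 2.395 × 10^6 = 1.093 × 10^7 m³

ΔV ≈ 1.09 × 10^7 m³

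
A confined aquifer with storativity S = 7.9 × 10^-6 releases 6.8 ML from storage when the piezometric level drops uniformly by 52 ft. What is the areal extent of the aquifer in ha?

A ≈ 5430 ha

Δh = 52 ft = 15.85 m
ΔV = 6.8 ML = 6800 m³
A = ΔV / (S × Δh) = 6800 / (7.9 × 10^-6 × 15.85) = 5.431 × 10^7 m²
A = 5.431 × 10^7 m² = 5431 ha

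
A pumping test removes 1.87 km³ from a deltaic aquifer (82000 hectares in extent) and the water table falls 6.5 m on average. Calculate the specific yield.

Sy ≈ 0.35

A = 82000 hectares = 8.2 × 10^8 m²
ΔV = 1.87 km³ = 1.87 × 10^9 m³
Sy = ΔV / (A × Δh) = 1.87 × 10^9 m³ / (8.2 × 10^8 m² × 6.5 m) = 0.3508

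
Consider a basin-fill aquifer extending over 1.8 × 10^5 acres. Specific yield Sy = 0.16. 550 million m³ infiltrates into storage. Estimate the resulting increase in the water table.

A = 1.8 × 10^5 acres = 7.284 × 10^8 m²
ΔV = 550 million m³ = 5.5 × 10^8 m³
Δh = ΔV / (Sy × A) = 5.5 × 10^8 m³ / (0.16 × 7.284 × 10^8 m²) = 4.719 m

Δh ≈ 4.72 m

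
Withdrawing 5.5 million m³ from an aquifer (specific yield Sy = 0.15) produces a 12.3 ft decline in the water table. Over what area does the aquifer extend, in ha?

A ≈ 978 ha

Δh = 12.3 ft = 3.749 m
ΔV = 5.5 million m³ = 5.5 × 10^6 m³
A = ΔV / (Sy × Δh) = 5.5 × 10^6 / (0.15 × 3.749) = 9.78 × 10^6 m²
A = 9.78 × 10^6 m² = 978 ha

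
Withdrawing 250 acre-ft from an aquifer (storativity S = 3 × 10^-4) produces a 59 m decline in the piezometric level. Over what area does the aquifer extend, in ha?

ΔV = 250 acre-ft = 3.084 × 10^5 m³
A = ΔV / (S × Δh) = 3.084 × 10^5 / (3 × 10^-4 × 59) = 1.742 × 10^7 m²
A = 1.742 × 10^7 m² = 1742 ha

A ≈ 1740 ha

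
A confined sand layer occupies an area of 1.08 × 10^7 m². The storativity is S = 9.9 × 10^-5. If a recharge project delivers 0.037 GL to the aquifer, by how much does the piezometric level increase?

ΔV = 0.037 GL = 37000 m³
Δh = ΔV / (S × A) = 37000 m³ / (9.9 × 10^-5 × 1.08 × 10^7 m²) = 34.61 m

Δh ≈ 34.6 m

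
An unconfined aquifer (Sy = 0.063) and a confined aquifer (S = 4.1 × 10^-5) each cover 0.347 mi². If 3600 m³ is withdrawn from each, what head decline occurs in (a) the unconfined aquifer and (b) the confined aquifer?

Δh_u ≈ 0.0636 m; Δh_c ≈ 97.7 m

A = 0.347 mi² = 8.987 × 10^5 m²
Unconfined: Δh_u = ΔV/(Sy·A) = 3600/(0.063 × 8.987 × 10^5) = 0.06358 m
Confined: Δh_c = ΔV/(S·A) = 3600/(4.1 × 10^-5 × 8.987 × 10^5) = 97.7 m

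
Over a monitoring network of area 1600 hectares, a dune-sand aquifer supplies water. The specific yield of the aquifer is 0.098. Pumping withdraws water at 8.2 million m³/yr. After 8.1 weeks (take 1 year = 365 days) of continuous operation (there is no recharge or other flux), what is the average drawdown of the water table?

Δh ≈ 0.812 m

A = 1600 hectares = 1.6 × 10^7 m²
Q = 8.2 million m³/yr = 22470 m³/d
t = 8.1 weeks = 56.7 d
ΔV = Q × t = 22470 m³/d × 56.7 d = 1.274 × 10^6 m³
Δh = ΔV / (Sy × A) = 1.274 × 10^6 / (0.098 × 1.6 × 10^7) = 0.8124 m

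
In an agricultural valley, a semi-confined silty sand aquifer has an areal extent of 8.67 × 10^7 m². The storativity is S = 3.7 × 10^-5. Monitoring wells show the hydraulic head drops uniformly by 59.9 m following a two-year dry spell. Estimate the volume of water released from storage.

ΔV ≈ 1.92 × 10^5 m³

ΔV = S × A × Δh = 3.7 × 10^-5 × 8.67 × 10^7 m² × 59.9 m = 1.922 × 10^5 m³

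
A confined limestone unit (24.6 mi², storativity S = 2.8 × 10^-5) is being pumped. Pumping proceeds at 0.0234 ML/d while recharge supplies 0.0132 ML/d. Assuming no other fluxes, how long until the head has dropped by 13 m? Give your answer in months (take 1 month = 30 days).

A = 24.6 mi² = 6.371 × 10^7 m²
ΔV = S × A × Δh = 2.8 × 10^-5 × 6.371 × 10^7 × 13 = 23190 m³
Net withdrawal = 0.0234 − 0.0132 = 0.0102 ML/d = 10.2 m³/d
t = ΔV / Q = 23190 m³ / 10.2 m³/d = 2274 d
t = 2274 d ≈ 75.79 months

t ≈ 75.8 months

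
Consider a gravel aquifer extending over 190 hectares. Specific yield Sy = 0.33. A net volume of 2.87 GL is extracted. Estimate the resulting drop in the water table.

Δh ≈ 4.58 m

A = 190 hectares = 1.9 × 10^6 m²
ΔV = 2.87 GL = 2.87 × 10^6 m³
Δh = ΔV / (Sy × A) = 2.87 × 10^6 m³ / (0.33 × 1.9 × 10^6 m²) = 4.577 m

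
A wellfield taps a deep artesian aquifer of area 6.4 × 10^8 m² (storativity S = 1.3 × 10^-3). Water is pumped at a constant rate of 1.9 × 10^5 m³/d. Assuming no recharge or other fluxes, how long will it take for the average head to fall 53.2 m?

ΔV = S × A × Δh = 0.0013 × 6.4 × 10^8 × 53.2 = 4.426 × 10^7 m³
t = ΔV / Q = 4.426 × 10^7 m³ / 1.9 × 10^5 m³/d = 233 d

t ≈ 233 days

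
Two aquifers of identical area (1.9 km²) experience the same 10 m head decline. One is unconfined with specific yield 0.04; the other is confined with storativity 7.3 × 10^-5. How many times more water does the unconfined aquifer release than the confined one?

A = 1.9 km² = 1.9 × 10^6 m²
Unconfined: ΔV_u = Sy × A × Δh = 0.04 × 1.9 × 10^6 × 10 = 7.6 × 10^5 m³
Confined: ΔV_c = S × A × Δh = 7.3 × 10^-5 × 1.9 × 10^6 × 10 = 1387 m³
Ratio = ΔV_u / ΔV_c = Sy / S = 0.04 / 7.3 × 10^-5 = 547.9

ΔV_u / ΔV_c ≈ 548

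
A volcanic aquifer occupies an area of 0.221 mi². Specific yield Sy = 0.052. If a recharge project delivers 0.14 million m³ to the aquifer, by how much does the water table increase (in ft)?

Δh ≈ 15.4 ft

A = 0.221 mi² = 5.724 × 10^5 m²
ΔV = 0.14 million m³ = 1.4 × 10^5 m³
Δh = ΔV / (Sy × A) = 1.4 × 10^5 m³ / (0.052 × 5.724 × 10^5 m²) = 4.704 m
Δh = 4.704 m = 15.43 ft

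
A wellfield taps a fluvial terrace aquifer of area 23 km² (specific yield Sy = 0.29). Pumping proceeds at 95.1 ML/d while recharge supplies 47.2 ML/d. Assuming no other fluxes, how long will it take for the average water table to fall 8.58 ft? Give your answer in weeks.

A = 23 km² = 2.3 × 10^7 m²
Δh = 8.58 ft = 2.615 m
ΔV = Sy × A × Δh = 0.29 × 2.3 × 10^7 × 2.615 = 1.744 × 10^7 m³
Net withdrawal = 95.1 − 47.2 = 47.9 ML/d = 47900 m³/d
t = ΔV / Q = 1.744 × 10^7 m³ / 47900 m³/d = 364.2 d
t = 364.2 d ≈ 52.02 weeks

t ≈ 52 weeks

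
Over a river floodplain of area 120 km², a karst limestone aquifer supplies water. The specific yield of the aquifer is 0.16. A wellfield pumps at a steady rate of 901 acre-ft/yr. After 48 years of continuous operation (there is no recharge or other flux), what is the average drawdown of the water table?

A = 120 km² = 1.2 × 10^8 m²
Q = 901 acre-ft/yr = 3045 m³/d
t = 48 years = 17520 d
ΔV = Q × t = 3045 m³/d × 17520 d = 5.335 × 10^7 m³
Δh = ΔV / (Sy × A) = 5.335 × 10^7 / (0.16 × 1.2 × 10^8) = 2.778 m

Δh ≈ 2.78 m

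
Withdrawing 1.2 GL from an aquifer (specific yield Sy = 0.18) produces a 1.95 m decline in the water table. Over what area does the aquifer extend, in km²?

A ≈ 3.42 km²

ΔV = 1.2 GL = 1.2 × 10^6 m³
A = ΔV / (Sy × Δh) = 1.2 × 10^6 / (0.18 × 1.95) = 3.419 × 10^6 m²
A = 3.419 × 10^6 m² = 3.419 km²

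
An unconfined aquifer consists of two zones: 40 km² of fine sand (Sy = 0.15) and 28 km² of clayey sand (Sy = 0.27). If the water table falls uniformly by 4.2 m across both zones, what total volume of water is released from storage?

ΔV ≈ 5.7 × 10^7 m³

A₁ = 40 km² = 4 × 10^7 m²; A₂ = 28 km² = 2.8 × 10^7 m²
ΔV₁ = 0.15 × 4 × 10^7 × 4.2 = 2.52 × 10^7 m³
ΔV₂ = 0.27 × 2.8 × 10^7 × 4.2 = 3.175 × 10^7 m³
ΔV = ΔV₁ + ΔV₂ = 5.695 × 10^7 m³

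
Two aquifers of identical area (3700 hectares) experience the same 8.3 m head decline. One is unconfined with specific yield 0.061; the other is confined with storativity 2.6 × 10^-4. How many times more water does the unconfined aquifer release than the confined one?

A = 3700 hectares = 3.7 × 10^7 m²
Unconfined: ΔV_u = Sy × A × Δh = 0.061 × 3.7 × 10^7 × 8.3 = 1.873 × 10^7 m³
Confined: ΔV_c = S × A × Δh = 2.6 × 10^-4 × 3.7 × 10^7 × 8.3 = 79850 m³
Ratio = ΔV_u / ΔV_c = Sy / S = 0.061 / 2.6 × 10^-4 = 234.6

ΔV_u / ΔV_c ≈ 235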